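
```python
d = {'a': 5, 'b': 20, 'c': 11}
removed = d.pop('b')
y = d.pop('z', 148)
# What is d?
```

After line 1: d = {'a': 5, 'b': 20, 'c': 11}
After line 2 (pop 'b' returns 20): d = {'a': 5, 'c': 11}, removed = 20
After line 3 (pop 'z' missing, returns default 148): d = {'a': 5, 'c': 11}, y = 148

{'a': 5, 'c': 11}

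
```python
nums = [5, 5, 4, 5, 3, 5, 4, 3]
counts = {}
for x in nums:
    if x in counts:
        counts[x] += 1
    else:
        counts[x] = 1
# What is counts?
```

Initial: counts = {}, nums = [5, 5, 4, 5, 3, 5, 4, 3]
See 5: counts = {5: 1}
See 5: counts = {5: 2}
See 4: counts = {5: 2, 4: 1}
See 5: counts = {5: 3, 4: 1}
See 3: counts = {5: 3, 4: 1, 3: 1}
See 5: counts = {5: 4, 4: 1, 3: 1}
See 4: counts = {5: 4, 4: 2, 3: 1}
See 3: counts = {5: 4, 4: 2, 3: 2}

{5: 4, 4: 2, 3: 2}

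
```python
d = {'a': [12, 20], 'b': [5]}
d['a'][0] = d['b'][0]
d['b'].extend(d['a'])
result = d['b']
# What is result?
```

After line 1: d = {'a': [12, 20], 'b': [5]}
After line 2 (a[0] = b[0] = 5): d = {'a': [5, 20], 'b': [5]}
After line 3 (b.extend(a) appends [5, 20]): d = {'a': [5, 20], 'b': [5, 5, 20]}
After line 4: result = d['b'] = [5, 5, 20]

[5, 5, 20]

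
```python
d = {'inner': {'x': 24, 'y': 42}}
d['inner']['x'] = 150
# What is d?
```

After line 1: d = {'inner': {'x': 24, 'y': 42}}
After line 2 (inner x overwritten): d = {'inner': {'x': 150, 'y': 42}}

{'inner': {'x': 150, 'y': 42}}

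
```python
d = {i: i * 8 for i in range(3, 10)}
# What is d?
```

{3: 24, 4: 32, 5: 40, 6: 48, 7: 56, 8: 64, 9: 72}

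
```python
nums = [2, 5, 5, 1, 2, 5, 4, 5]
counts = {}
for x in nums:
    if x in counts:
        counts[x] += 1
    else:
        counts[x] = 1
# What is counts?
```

Initial: counts = {}, nums = [2, 5, 5, 1, 2, 5, 4, 5]
See 2: counts = {2: 1}
See 5: counts = {2: 1, 5: 1}
See 5: counts = {2: 1, 5: 2}
See 1: counts = {2: 1, 5: 2, 1: 1}
See 2: counts = {2: 2, 5: 2, 1: 1}
See 5: counts = {2: 2, 5: 3, 1: 1}
See 4: counts = {2: 2, 5: 3, 1: 1, 4: 1}
See 5: counts = {2: 2, 5: 4, 1: 1, 4: 1}

{2: 2, 5: 4, 1: 1, 4: 1}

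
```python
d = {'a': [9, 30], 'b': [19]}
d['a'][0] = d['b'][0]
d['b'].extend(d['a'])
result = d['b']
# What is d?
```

After line 1: d = {'a': [9, 30], 'b': [19]}
After line 2 (a[0] = b[0] = 19): d = {'a': [19, 30], 'b': [19]}
After line 3 (b.extend(a) appends [19, 30]): d = {'a': [19, 30], 'b': [19, 19, 30]}
After line 4: result = d['b'] = [19, 19, 30]

{'a': [19, 30], 'b': [19, 19, 30]}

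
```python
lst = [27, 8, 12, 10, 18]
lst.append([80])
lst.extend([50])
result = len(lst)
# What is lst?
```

After line 1: lst = [27, 8, 12, 10, 18]
After line 2 (append adds [80] as single element): lst = [27, 8, 12, 10, 18, [80]]
After line 3 (extend unpacks [50], adds 50): lst = [27, 8, 12, 10, 18, [80], 50]
After line 4: result = len(lst) = 7

[27, 8, 12, 10, 18, [80], 50]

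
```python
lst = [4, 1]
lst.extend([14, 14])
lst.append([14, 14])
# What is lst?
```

After line 1: lst = [4, 1]
After line 2 (extend unpacks [14, 14]): lst = [4, 1, 14, 14]
After line 3 (append adds [14, 14] as single element): lst = [4, 1, 14, 14, [14, 14]]

[4, 1, 14, 14, [14, 14]]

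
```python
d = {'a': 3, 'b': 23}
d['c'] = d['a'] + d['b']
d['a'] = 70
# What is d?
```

After line 1: d = {'a': 3, 'b': 23}
After line 2 (d['c'] = 3 + 23): d = {'a': 3, 'b': 23, 'c': 26}
After line 3: d = {'a': 70, 'b': 23, 'c': 26}

{'a': 70, 'b': 23, 'c': 26}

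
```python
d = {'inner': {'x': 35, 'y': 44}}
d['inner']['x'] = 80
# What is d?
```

After line 1: d = {'inner': {'x': 35, 'y': 44}}
After line 2 (inner x overwritten): d = {'inner': {'x': 80, 'y': 44}}

{'inner': {'x': 80, 'y': 44}}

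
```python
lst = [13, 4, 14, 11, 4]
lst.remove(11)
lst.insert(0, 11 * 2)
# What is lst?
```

After line 1: lst = [13, 4, 14, 11, 4]
After line 2 (remove first 11): lst = [13, 4, 14, 4]
After line 3 (insert 22 at index 0): lst = [22, 13, 4, 14, 4]

[22, 13, 4, 14, 4]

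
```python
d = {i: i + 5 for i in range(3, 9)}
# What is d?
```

{3: 8, 4: 9, 5: 10, 6: 11, 7: 12, 8: 13}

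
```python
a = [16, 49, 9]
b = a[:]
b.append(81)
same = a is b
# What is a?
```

After line 1: a = [16, 49, 9]
After line 2 (b = a[:] is a shallow copy, new object): a = [16, 49, 9], b = [16, 49, 9]
After line 3 (append only mutates b): a = [16, 49, 9], b = [16, 49, 9, 81]
After line 4 (same = a is b; different objects -> False): same = False

[16, 49, 9]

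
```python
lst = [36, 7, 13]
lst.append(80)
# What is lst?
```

[36, 7, 13, 80]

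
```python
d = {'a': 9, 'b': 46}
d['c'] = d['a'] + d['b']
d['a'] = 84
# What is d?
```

After line 1: d = {'a': 9, 'b': 46}
After line 2 (d['c'] = 9 + 46): d = {'a': 9, 'b': 46, 'c': 55}
After line 3: d = {'a': 84, 'b': 46, 'c': 55}

{'a': 84, 'b': 46, 'c': 55}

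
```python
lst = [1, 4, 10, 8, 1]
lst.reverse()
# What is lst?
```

[1, 8, 10, 4, 1]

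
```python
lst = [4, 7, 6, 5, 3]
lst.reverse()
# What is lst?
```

[3, 5, 6, 7, 4]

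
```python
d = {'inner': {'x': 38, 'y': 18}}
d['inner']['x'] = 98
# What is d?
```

After line 1: d = {'inner': {'x': 38, 'y': 18}}
After line 2 (inner x overwritten): d = {'inner': {'x': 98, 'y': 18}}

{'inner': {'x': 98, 'y': 18}}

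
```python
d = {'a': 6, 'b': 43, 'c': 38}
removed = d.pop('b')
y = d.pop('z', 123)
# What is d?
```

After line 1: d = {'a': 6, 'b': 43, 'c': 38}
After line 2 (pop 'b' returns 43): d = {'a': 6, 'c': 38}, removed = 43
After line 3 (pop 'z' missing, returns default 123): d = {'a': 6, 'c': 38}, y = 123

{'a': 6, 'c': 38}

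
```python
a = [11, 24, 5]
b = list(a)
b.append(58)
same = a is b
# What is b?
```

After line 1: a = [11, 24, 5]
After line 2 (b = list(a) is a shallow copy, new object): a = [11, 24, 5], b = [11, 24, 5]
After line 3 (append only mutates b): a = [11, 24, 5], b = [11, 24, 5, 58]
After line 4 (same = a is b; different objects -> False): same = False

[11, 24, 5, 58]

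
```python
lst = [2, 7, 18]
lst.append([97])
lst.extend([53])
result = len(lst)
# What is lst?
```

After line 1: lst = [2, 7, 18]
After line 2 (append adds [97] as single element): lst = [2, 7, 18, [97]]
After line 3 (extend unpacks [53], adds 53): lst = [2, 7, 18, [97], 53]
After line 4: result = len(lst) = 5

[2, 7, 18, [97], 53]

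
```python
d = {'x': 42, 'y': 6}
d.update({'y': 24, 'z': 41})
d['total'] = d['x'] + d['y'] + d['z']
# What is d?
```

After line 1: d = {'x': 42, 'y': 6}
After line 2 (y overwritten, z added): d = {'x': 42, 'y': 24, 'z': 41}
After line 3 (total = 42 + 24 + 41 = 107): d = {'x': 42, 'y': 24, 'z': 41, 'total': 107}

{'x': 42, 'y': 24, 'z': 41, 'total': 107}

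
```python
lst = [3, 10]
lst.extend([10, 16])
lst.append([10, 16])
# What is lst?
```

After line 1: lst = [3, 10]
After line 2 (extend unpacks [10, 16]): lst = [3, 10, 10, 16]
After line 3 (append adds [10, 16] as single element): lst = [3, 10, 10, 16, [10, 16]]

[3, 10, 10, 16, [10, 16]]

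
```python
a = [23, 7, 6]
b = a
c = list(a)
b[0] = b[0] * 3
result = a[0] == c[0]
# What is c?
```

After line 1: a = [23, 7, 6]
After line 2 (b = a, alias): a = [23, 7, 6], b = [23, 7, 6]
After line 3 (c = list(a) is a copy, new object): c = [23, 7, 6]
After line 4 (b[0] = 23 * 3 = 69; mutates shared a/b): a = b = [69, 7, 6], c = [23, 7, 6]
After line 5 (a[0] = 69, c[0] = 23; result = False)

[23, 7, 6]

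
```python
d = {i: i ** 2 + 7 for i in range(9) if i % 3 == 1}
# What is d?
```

{1: 8, 4: 23, 7: 56}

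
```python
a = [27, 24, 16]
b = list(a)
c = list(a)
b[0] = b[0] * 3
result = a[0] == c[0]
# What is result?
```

After line 1: a = [27, 24, 16]
After line 2 (b = list(a), copy): a = [27, 24, 16], b = [27, 24, 16]
After line 3 (c = list(a) is a copy, new object): c = [27, 24, 16]
After line 4 (b[0] = 27 * 3 = 81; only b mutates (copy)): a = [27, 24, 16], b = [81, 24, 16], c = [27, 24, 16]
After line 5 (a[0] = 27, c[0] = 27; result = True)

True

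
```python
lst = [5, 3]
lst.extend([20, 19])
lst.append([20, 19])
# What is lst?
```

After line 1: lst = [5, 3]
After line 2 (extend unpacks [20, 19]): lst = [5, 3, 20, 19]
After line 3 (append adds [20, 19] as single element): lst = [5, 3, 20, 19, [20, 19]]

[5, 3, 20, 19, [20, 19]]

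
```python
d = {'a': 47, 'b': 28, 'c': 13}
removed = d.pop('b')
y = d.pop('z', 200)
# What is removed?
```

After line 1: d = {'a': 47, 'b': 28, 'c': 13}
After line 2 (pop 'b' returns 28): d = {'a': 47, 'c': 13}, removed = 28
After line 3 (pop 'z' missing, returns default 200): d = {'a': 47, 'c': 13}, y = 200

28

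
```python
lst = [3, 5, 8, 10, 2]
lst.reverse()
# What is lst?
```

[2, 10, 8, 5, 3]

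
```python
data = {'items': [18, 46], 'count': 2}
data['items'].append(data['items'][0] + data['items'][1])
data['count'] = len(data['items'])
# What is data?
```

After line 1: data = {'items': [18, 46], 'count': 2}
After line 2 (append 18 + 46 = 64): data = {'items': [18, 46, 64], 'count': 2}
After line 3 (count = len(items) = 3): data = {'items': [18, 46, 64], 'count': 3}

{'items': [18, 46, 64], 'count': 3}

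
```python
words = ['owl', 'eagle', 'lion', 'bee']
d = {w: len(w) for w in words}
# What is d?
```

{'owl': 3, 'eagle': 5, 'lion': 4, 'bee': 3}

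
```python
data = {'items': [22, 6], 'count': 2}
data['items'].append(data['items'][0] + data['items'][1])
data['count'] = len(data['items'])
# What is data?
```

After line 1: data = {'items': [22, 6], 'count': 2}
After line 2 (append 22 + 6 = 28): data = {'items': [22, 6, 28], 'count': 2}
After line 3 (count = len(items) = 3): data = {'items': [22, 6, 28], 'count': 3}

{'items': [22, 6, 28], 'count': 3}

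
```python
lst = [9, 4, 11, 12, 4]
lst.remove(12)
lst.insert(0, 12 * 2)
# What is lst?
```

After line 1: lst = [9, 4, 11, 12, 4]
After line 2 (remove first 12): lst = [9, 4, 11, 4]
After line 3 (insert 24 at index 0): lst = [24, 9, 4, 11, 4]

[24, 9, 4, 11, 4]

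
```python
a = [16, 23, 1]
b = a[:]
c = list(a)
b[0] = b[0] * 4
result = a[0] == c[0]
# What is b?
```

After line 1: a = [16, 23, 1]
After line 2 (b = a[:], copy): a = [16, 23, 1], b = [16, 23, 1]
After line 3 (c = list(a) is a copy, new object): c = [16, 23, 1]
After line 4 (b[0] = 16 * 4 = 64; only b mutates (copy)): a = [16, 23, 1], b = [64, 23, 1], c = [16, 23, 1]
After line 5 (a[0] = 16, c[0] = 16; result = True)

[64, 23, 1]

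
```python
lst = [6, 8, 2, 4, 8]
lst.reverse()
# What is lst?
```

[8, 4, 2, 8, 6]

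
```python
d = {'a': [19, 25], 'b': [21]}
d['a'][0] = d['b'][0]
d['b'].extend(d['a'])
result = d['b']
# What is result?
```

After line 1: d = {'a': [19, 25], 'b': [21]}
After line 2 (a[0] = b[0] = 21): d = {'a': [21, 25], 'b': [21]}
After line 3 (b.extend(a) appends [21, 25]): d = {'a': [21, 25], 'b': [21, 21, 25]}
After line 4: result = d['b'] = [21, 21, 25]

[21, 21, 25]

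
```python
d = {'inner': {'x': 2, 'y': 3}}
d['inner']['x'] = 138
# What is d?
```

After line 1: d = {'inner': {'x': 2, 'y': 3}}
After line 2 (inner x overwritten): d = {'inner': {'x': 138, 'y': 3}}

{'inner': {'x': 138, 'y': 3}}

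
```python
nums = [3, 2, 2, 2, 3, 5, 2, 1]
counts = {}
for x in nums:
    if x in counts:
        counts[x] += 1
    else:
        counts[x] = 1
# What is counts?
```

Initial: counts = {}, nums = [3, 2, 2, 2, 3, 5, 2, 1]
See 3: counts = {3: 1}
See 2: counts = {3: 1, 2: 1}
See 2: counts = {3: 1, 2: 2}
See 2: counts = {3: 1, 2: 3}
See 3: counts = {3: 2, 2: 3}
See 5: counts = {3: 2, 2: 3, 5: 1}
See 2: counts = {3: 2, 2: 4, 5: 1}
See 1: counts = {3: 2, 2: 4, 5: 1, 1: 1}

{3: 2, 2: 4, 5: 1, 1: 1}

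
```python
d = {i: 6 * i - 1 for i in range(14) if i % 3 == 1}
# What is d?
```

{1: 5, 4: 23, 7: 41, 10: 59, 13: 77}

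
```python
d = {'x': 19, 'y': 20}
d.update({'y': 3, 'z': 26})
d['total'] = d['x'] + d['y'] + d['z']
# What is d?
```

After line 1: d = {'x': 19, 'y': 20}
After line 2 (y overwritten, z added): d = {'x': 19, 'y': 3, 'z': 26}
After line 3 (total = 19 + 3 + 26 = 48): d = {'x': 19, 'y': 3, 'z': 26, 'total': 48}

{'x': 19, 'y': 3, 'z': 26, 'total': 48}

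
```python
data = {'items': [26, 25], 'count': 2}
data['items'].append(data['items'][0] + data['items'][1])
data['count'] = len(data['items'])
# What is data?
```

After line 1: data = {'items': [26, 25], 'count': 2}
After line 2 (append 26 + 25 = 51): data = {'items': [26, 25, 51], 'count': 2}
After line 3 (count = len(items) = 3): data = {'items': [26, 25, 51], 'count': 3}

{'items': [26, 25, 51], 'count': 3}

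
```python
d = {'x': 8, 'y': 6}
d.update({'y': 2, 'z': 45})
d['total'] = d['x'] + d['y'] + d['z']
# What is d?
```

After line 1: d = {'x': 8, 'y': 6}
After line 2 (y overwritten, z added): d = {'x': 8, 'y': 2, 'z': 45}
After line 3 (total = 8 + 2 + 45 = 55): d = {'x': 8, 'y': 2, 'z': 45, 'total': 55}

{'x': 8, 'y': 2, 'z': 45, 'total': 55}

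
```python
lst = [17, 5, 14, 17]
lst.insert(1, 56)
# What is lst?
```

[17, 56, 5, 14, 17]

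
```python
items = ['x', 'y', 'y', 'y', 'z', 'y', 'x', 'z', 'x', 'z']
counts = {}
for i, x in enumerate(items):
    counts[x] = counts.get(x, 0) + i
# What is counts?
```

Initial: counts = {}, items = ['x', 'y', 'y', 'y', 'z', 'y', 'x', 'z', 'x', 'z']
i=0, x='x': counts = {'x': 0}
i=1, x='y': counts = {'x': 0, 'y': 1}
i=2, x='y': counts = {'x': 0, 'y': 3}
i=3, x='y': counts = {'x': 0, 'y': 6}
i=4, x='z': counts = {'x': 0, 'y': 6, 'z': 4}
i=5, x='y': counts = {'x': 0, 'y': 11, 'z': 4}
i=6, x='x': counts = {'x': 6, 'y': 11, 'z': 4}
i=7, x='z': counts = {'x': 6, 'y': 11, 'z': 11}
i=8, x='x': counts = {'x': 14, 'y': 11, 'z': 11}
i=9, x='z': counts = {'x': 14, 'y': 11, 'z': 20}

{'x': 14, 'y': 11, 'z': 20}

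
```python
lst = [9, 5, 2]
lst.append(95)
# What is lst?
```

[9, 5, 2, 95]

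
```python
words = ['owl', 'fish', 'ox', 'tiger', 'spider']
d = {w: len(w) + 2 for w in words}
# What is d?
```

{'owl': 5, 'fish': 6, 'ox': 4, 'tiger': 7, 'spider': 8}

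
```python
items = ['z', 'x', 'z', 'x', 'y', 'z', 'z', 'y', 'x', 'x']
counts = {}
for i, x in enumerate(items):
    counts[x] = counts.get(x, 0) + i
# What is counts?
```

Initial: counts = {}, items = ['z', 'x', 'z', 'x', 'y', 'z', 'z', 'y', 'x', 'x']
i=0, x='z': counts = {'z': 0}
i=1, x='x': counts = {'z': 0, 'x': 1}
i=2, x='z': counts = {'z': 2, 'x': 1}
i=3, x='x': counts = {'z': 2, 'x': 4}
i=4, x='y': counts = {'z': 2, 'x': 4, 'y': 4}
i=5, x='z': counts = {'z': 7, 'x': 4, 'y': 4}
i=6, x='z': counts = {'z': 13, 'x': 4, 'y': 4}
i=7, x='y': counts = {'z': 13, 'x': 4, 'y': 11}
i=8, x='x': counts = {'z': 13, 'x': 12, 'y': 11}
i=9, x='x': counts = {'z': 13, 'x': 21, 'y': 11}

{'z': 13, 'x': 21, 'y': 11}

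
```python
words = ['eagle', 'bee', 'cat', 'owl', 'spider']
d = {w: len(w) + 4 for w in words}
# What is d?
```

{'eagle': 9, 'bee': 7, 'cat': 7, 'owl': 7, 'spider': 10}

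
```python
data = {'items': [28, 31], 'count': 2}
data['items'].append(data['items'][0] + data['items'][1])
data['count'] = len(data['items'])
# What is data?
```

After line 1: data = {'items': [28, 31], 'count': 2}
After line 2 (append 28 + 31 = 59): data = {'items': [28, 31, 59], 'count': 2}
After line 3 (count = len(items) = 3): data = {'items': [28, 31, 59], 'count': 3}

{'items': [28, 31, 59], 'count': 3}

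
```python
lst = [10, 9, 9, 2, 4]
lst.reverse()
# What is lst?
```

[4, 2, 9, 9, 10]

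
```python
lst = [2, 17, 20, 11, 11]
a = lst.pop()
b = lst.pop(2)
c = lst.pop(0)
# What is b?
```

After line 1: lst = [2, 17, 20, 11, 11]
After line 2 (pop() -> a = 11): lst = [2, 17, 20, 11]
After line 3 (pop(2) -> b = 20): lst = [2, 17, 11]
After line 4 (pop(0) -> c = 2): lst = [17, 11]

20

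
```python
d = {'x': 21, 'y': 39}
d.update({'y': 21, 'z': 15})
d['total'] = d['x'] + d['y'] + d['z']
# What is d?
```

After line 1: d = {'x': 21, 'y': 39}
After line 2 (y overwritten, z added): d = {'x': 21, 'y': 21, 'z': 15}
After line 3 (total = 21 + 21 + 15 = 57): d = {'x': 21, 'y': 21, 'z': 15, 'total': 57}

{'x': 21, 'y': 21, 'z': 15, 'total': 57}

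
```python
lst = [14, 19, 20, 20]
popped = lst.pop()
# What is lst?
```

[14, 19, 20]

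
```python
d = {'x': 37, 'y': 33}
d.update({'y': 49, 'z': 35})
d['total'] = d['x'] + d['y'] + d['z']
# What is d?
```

After line 1: d = {'x': 37, 'y': 33}
After line 2 (y overwritten, z added): d = {'x': 37, 'y': 49, 'z': 35}
After line 3 (total = 37 + 49 + 35 = 121): d = {'x': 37, 'y': 49, 'z': 35, 'total': 121}

{'x': 37, 'y': 49, 'z': 35, 'total': 121}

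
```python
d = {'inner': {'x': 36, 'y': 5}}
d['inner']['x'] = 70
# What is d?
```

After line 1: d = {'inner': {'x': 36, 'y': 5}}
After line 2 (inner x overwritten): d = {'inner': {'x': 70, 'y': 5}}

{'inner': {'x': 70, 'y': 5}}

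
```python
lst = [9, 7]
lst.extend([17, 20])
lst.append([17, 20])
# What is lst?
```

After line 1: lst = [9, 7]
After line 2 (extend unpacks [17, 20]): lst = [9, 7, 17, 20]
After line 3 (append adds [17, 20] as single element): lst = [9, 7, 17, 20, [17, 20]]

[9, 7, 17, 20, [17, 20]]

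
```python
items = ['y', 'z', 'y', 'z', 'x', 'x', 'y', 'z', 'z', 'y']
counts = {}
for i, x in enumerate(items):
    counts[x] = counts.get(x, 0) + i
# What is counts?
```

Initial: counts = {}, items = ['y', 'z', 'y', 'z', 'x', 'x', 'y', 'z', 'z', 'y']
i=0, x='y': counts = {'y': 0}
i=1, x='z': counts = {'y': 0, 'z': 1}
i=2, x='y': counts = {'y': 2, 'z': 1}
i=3, x='z': counts = {'y': 2, 'z': 4}
i=4, x='x': counts = {'y': 2, 'z': 4, 'x': 4}
i=5, x='x': counts = {'y': 2, 'z': 4, 'x': 9}
i=6, x='y': counts = {'y': 8, 'z': 4, 'x': 9}
i=7, x='z': counts = {'y': 8, 'z': 11, 'x': 9}
i=8, x='z': counts = {'y': 8, 'z': 19, 'x': 9}
i=9, x='y': counts = {'y': 17, 'z': 19, 'x': 9}

{'y': 17, 'z': 19, 'x': 9}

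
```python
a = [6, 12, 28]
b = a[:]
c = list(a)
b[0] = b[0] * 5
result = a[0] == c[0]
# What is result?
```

After line 1: a = [6, 12, 28]
After line 2 (b = a[:], copy): a = [6, 12, 28], b = [6, 12, 28]
After line 3 (c = list(a) is a copy, new object): c = [6, 12, 28]
After line 4 (b[0] = 6 * 5 = 30; only b mutates (copy)): a = [6, 12, 28], b = [30, 12, 28], c = [6, 12, 28]
After line 5 (a[0] = 6, c[0] = 6; result = True)

True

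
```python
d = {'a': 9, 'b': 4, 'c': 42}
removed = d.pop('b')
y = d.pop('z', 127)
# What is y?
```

After line 1: d = {'a': 9, 'b': 4, 'c': 42}
After line 2 (pop 'b' returns 4): d = {'a': 9, 'c': 42}, removed = 4
After line 3 (pop 'z' missing, returns default 127): d = {'a': 9, 'c': 42}, y = 127

127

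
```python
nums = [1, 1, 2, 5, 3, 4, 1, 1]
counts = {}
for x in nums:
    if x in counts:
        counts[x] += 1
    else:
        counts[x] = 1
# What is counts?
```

Initial: counts = {}, nums = [1, 1, 2, 5, 3, 4, 1, 1]
See 1: counts = {1: 1}
See 1: counts = {1: 2}
See 2: counts = {1: 2, 2: 1}
See 5: counts = {1: 2, 2: 1, 5: 1}
See 3: counts = {1: 2, 2: 1, 5: 1, 3: 1}
See 4: counts = {1: 2, 2: 1, 5: 1, 3: 1, 4: 1}
See 1: counts = {1: 3, 2: 1, 5: 1, 3: 1, 4: 1}
See 1: counts = {1: 4, 2: 1, 5: 1, 3: 1, 4: 1}

{1: 4, 2: 1, 5: 1, 3: 1, 4: 1}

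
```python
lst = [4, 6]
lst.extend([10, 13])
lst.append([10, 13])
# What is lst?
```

After line 1: lst = [4, 6]
After line 2 (extend unpacks [10, 13]): lst = [4, 6, 10, 13]
After line 3 (append adds [10, 13] as single element): lst = [4, 6, 10, 13, [10, 13]]

[4, 6, 10, 13, [10, 13]]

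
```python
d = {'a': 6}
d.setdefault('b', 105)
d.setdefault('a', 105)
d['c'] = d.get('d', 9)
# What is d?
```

After line 1: d = {'a': 6}
After line 2 (setdefault adds 'b'=105): d = {'a': 6, 'b': 105}
After line 3 (setdefault 'a' no-op, already exists): d = {'a': 6, 'b': 105}
After line 4 (get('d', 9) returns default since 'd' not in d): d = {'a': 6, 'b': 105, 'c': 9}

{'a': 6, 'b': 105, 'c': 9}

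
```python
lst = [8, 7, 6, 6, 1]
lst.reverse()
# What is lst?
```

[1, 6, 6, 7, 8]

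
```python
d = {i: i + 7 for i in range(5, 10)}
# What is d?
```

{5: 12, 6: 13, 7: 14, 8: 15, 9: 16}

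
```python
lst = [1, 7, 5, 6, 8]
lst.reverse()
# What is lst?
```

[8, 6, 5, 7, 1]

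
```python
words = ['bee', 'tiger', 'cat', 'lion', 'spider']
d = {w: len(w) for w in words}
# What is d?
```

{'bee': 3, 'tiger': 5, 'cat': 3, 'lion': 4, 'spider': 6}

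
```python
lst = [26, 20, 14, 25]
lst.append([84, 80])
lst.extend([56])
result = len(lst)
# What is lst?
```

After line 1: lst = [26, 20, 14, 25]
After line 2 (append adds [84, 80] as single element): lst = [26, 20, 14, 25, [84, 80]]
After line 3 (extend unpacks [56], adds 56): lst = [26, 20, 14, 25, [84, 80], 56]
After line 4: result = len(lst) = 6

[26, 20, 14, 25, [84, 80], 56]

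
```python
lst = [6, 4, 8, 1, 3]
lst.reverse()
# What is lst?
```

[3, 1, 8, 4, 6]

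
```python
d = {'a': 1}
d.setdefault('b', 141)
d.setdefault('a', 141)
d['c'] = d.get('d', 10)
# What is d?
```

After line 1: d = {'a': 1}
After line 2 (setdefault adds 'b'=141): d = {'a': 1, 'b': 141}
After line 3 (setdefault 'a' no-op, already exists): d = {'a': 1, 'b': 141}
After line 4 (get('d', 10) returns default since 'd' not in d): d = {'a': 1, 'b': 141, 'c': 10}

{'a': 1, 'b': 141, 'c': 10}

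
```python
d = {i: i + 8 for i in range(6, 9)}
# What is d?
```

{6: 14, 7: 15, 8: 16}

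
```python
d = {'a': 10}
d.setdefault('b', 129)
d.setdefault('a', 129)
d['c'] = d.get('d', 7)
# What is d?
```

After line 1: d = {'a': 10}
After line 2 (setdefault adds 'b'=129): d = {'a': 10, 'b': 129}
After line 3 (setdefault 'a' no-op, already exists): d = {'a': 10, 'b': 129}
After line 4 (get('d', 7) returns default since 'd' not in d): d = {'a': 10, 'b': 129, 'c': 7}

{'a': 10, 'b': 129, 'c': 7}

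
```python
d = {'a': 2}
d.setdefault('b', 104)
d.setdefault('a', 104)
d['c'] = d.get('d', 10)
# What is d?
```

After line 1: d = {'a': 2}
After line 2 (setdefault adds 'b'=104): d = {'a': 2, 'b': 104}
After line 3 (setdefault 'a' no-op, already exists): d = {'a': 2, 'b': 104}
After line 4 (get('d', 10) returns default since 'd' not in d): d = {'a': 2, 'b': 104, 'c': 10}

{'a': 2, 'b': 104, 'c': 10}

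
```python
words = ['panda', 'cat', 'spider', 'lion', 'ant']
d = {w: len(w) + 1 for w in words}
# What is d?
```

{'panda': 6, 'cat': 4, 'spider': 7, 'lion': 5, 'ant': 4}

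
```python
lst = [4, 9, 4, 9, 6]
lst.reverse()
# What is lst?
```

[6, 9, 4, 9, 4]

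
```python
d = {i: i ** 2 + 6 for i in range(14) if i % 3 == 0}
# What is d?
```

{0: 6, 3: 15, 6: 42, 9: 87, 12: 150}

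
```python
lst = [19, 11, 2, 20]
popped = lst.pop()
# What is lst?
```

[19, 11, 2]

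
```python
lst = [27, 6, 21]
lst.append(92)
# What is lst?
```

[27, 6, 21, 92]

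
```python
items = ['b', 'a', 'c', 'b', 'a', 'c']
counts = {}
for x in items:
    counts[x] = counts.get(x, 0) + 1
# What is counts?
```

Initial: counts = {}, items = ['b', 'a', 'c', 'b', 'a', 'c']
See 'b': counts = {'b': 1}
See 'a': counts = {'b': 1, 'a': 1}
See 'c': counts = {'b': 1, 'a': 1, 'c': 1}
See 'b': counts = {'b': 2, 'a': 1, 'c': 1}
See 'a': counts = {'b': 2, 'a': 2, 'c': 1}
See 'c': counts = {'b': 2, 'a': 2, 'c': 2}

{'b': 2, 'a': 2, 'c': 2}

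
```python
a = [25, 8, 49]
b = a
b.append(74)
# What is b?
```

After line 1: a = [25, 8, 49]
After line 2 (b = a is an alias, same object): a = [25, 8, 49], b = [25, 8, 49]
After line 3 (b.append mutates the shared list): a = [25, 8, 49, 74], b = [25, 8, 49, 74]

[25, 8, 49, 74]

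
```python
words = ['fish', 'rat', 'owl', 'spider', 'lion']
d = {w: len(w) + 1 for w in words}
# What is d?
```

{'fish': 5, 'rat': 4, 'owl': 4, 'spider': 7, 'lion': 5}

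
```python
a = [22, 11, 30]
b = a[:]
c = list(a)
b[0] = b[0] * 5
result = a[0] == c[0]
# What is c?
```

After line 1: a = [22, 11, 30]
After line 2 (b = a[:], copy): a = [22, 11, 30], b = [22, 11, 30]
After line 3 (c = list(a) is a copy, new object): c = [22, 11, 30]
After line 4 (b[0] = 22 * 5 = 110; only b mutates (copy)): a = [22, 11, 30], b = [110, 11, 30], c = [22, 11, 30]
After line 5 (a[0] = 22, c[0] = 22; result = True)

[22, 11, 30]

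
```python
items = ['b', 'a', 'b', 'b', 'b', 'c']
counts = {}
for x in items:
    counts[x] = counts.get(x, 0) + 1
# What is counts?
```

Initial: counts = {}, items = ['b', 'a', 'b', 'b', 'b', 'c']
See 'b': counts = {'b': 1}
See 'a': counts = {'b': 1, 'a': 1}
See 'b': counts = {'b': 2, 'a': 1}
See 'b': counts = {'b': 3, 'a': 1}
See 'b': counts = {'b': 4, 'a': 1}
See 'c': counts = {'b': 4, 'a': 1, 'c': 1}

{'b': 4, 'a': 1, 'c': 1}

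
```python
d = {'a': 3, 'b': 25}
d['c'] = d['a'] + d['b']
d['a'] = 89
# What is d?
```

After line 1: d = {'a': 3, 'b': 25}
After line 2 (d['c'] = 3 + 25): d = {'a': 3, 'b': 25, 'c': 28}
After line 3: d = {'a': 89, 'b': 25, 'c': 28}

{'a': 89, 'b': 25, 'c': 28}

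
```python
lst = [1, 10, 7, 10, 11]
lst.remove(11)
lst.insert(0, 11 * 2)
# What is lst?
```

After line 1: lst = [1, 10, 7, 10, 11]
After line 2 (remove first 11): lst = [1, 10, 7, 10]
After line 3 (insert 22 at index 0): lst = [22, 1, 10, 7, 10]

[22, 1, 10, 7, 10]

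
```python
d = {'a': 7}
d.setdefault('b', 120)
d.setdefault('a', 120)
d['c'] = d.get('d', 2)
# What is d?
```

After line 1: d = {'a': 7}
After line 2 (setdefault adds 'b'=120): d = {'a': 7, 'b': 120}
After line 3 (setdefault 'a' no-op, already exists): d = {'a': 7, 'b': 120}
After line 4 (get('d', 2) returns default since 'd' not in d): d = {'a': 7, 'b': 120, 'c': 2}

{'a': 7, 'b': 120, 'c': 2}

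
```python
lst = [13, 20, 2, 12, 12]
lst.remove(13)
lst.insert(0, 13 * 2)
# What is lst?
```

After line 1: lst = [13, 20, 2, 12, 12]
After line 2 (remove first 13): lst = [20, 2, 12, 12]
After line 3 (insert 26 at index 0): lst = [26, 20, 2, 12, 12]

[26, 20, 2, 12, 12]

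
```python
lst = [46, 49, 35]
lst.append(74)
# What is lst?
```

[46, 49, 35, 74]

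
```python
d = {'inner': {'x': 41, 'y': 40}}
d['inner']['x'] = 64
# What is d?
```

After line 1: d = {'inner': {'x': 41, 'y': 40}}
After line 2 (inner x overwritten): d = {'inner': {'x': 64, 'y': 40}}

{'inner': {'x': 64, 'y': 40}}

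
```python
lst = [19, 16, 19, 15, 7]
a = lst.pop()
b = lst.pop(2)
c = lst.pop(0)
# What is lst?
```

After line 1: lst = [19, 16, 19, 15, 7]
After line 2 (pop() -> a = 7): lst = [19, 16, 19, 15]
After line 3 (pop(2) -> b = 19): lst = [19, 16, 15]
After line 4 (pop(0) -> c = 19): lst = [16, 15]

[16, 15]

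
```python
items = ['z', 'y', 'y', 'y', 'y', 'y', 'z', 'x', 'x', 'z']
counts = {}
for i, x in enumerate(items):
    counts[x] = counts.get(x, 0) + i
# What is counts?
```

Initial: counts = {}, items = ['z', 'y', 'y', 'y', 'y', 'y', 'z', 'x', 'x', 'z']
i=0, x='z': counts = {'z': 0}
i=1, x='y': counts = {'z': 0, 'y': 1}
i=2, x='y': counts = {'z': 0, 'y': 3}
i=3, x='y': counts = {'z': 0, 'y': 6}
i=4, x='y': counts = {'z': 0, 'y': 10}
i=5, x='y': counts = {'z': 0, 'y': 15}
i=6, x='z': counts = {'z': 6, 'y': 15}
i=7, x='x': counts = {'z': 6, 'y': 15, 'x': 7}
i=8, x='x': counts = {'z': 6, 'y': 15, 'x': 15}
i=9, x='z': counts = {'z': 15, 'y': 15, 'x': 15}

{'z': 15, 'y': 15, 'x': 15}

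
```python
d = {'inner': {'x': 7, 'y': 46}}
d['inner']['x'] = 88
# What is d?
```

After line 1: d = {'inner': {'x': 7, 'y': 46}}
After line 2 (inner x overwritten): d = {'inner': {'x': 88, 'y': 46}}

{'inner': {'x': 88, 'y': 46}}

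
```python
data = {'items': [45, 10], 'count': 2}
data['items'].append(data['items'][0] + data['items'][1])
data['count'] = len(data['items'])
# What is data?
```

After line 1: data = {'items': [45, 10], 'count': 2}
After line 2 (append 45 + 10 = 55): data = {'items': [45, 10, 55], 'count': 2}
After line 3 (count = len(items) = 3): data = {'items': [45, 10, 55], 'count': 3}

{'items': [45, 10, 55], 'count': 3}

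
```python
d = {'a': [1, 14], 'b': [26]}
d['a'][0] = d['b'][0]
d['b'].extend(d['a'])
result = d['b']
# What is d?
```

After line 1: d = {'a': [1, 14], 'b': [26]}
After line 2 (a[0] = b[0] = 26): d = {'a': [26, 14], 'b': [26]}
After line 3 (b.extend(a) appends [26, 14]): d = {'a': [26, 14], 'b': [26, 26, 14]}
After line 4: result = d['b'] = [26, 26, 14]

{'a': [26, 14], 'b': [26, 26, 14]}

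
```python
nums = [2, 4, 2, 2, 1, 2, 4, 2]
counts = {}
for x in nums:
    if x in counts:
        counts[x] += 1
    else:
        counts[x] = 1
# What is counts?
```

Initial: counts = {}, nums = [2, 4, 2, 2, 1, 2, 4, 2]
See 2: counts = {2: 1}
See 4: counts = {2: 1, 4: 1}
See 2: counts = {2: 2, 4: 1}
See 2: counts = {2: 3, 4: 1}
See 1: counts = {2: 3, 4: 1, 1: 1}
See 2: counts = {2: 4, 4: 1, 1: 1}
See 4: counts = {2: 4, 4: 2, 1: 1}
See 2: counts = {2: 5, 4: 2, 1: 1}

{2: 5, 4: 2, 1: 1}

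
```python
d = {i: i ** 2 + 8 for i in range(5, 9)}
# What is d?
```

{5: 33, 6: 44, 7: 57, 8: 72}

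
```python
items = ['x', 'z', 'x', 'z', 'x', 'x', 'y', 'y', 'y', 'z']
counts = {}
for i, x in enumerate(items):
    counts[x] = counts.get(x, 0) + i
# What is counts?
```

Initial: counts = {}, items = ['x', 'z', 'x', 'z', 'x', 'x', 'y', 'y', 'y', 'z']
i=0, x='x': counts = {'x': 0}
i=1, x='z': counts = {'x': 0, 'z': 1}
i=2, x='x': counts = {'x': 2, 'z': 1}
i=3, x='z': counts = {'x': 2, 'z': 4}
i=4, x='x': counts = {'x': 6, 'z': 4}
i=5, x='x': counts = {'x': 11, 'z': 4}
i=6, x='y': counts = {'x': 11, 'z': 4, 'y': 6}
i=7, x='y': counts = {'x': 11, 'z': 4, 'y': 13}
i=8, x='y': counts = {'x': 11, 'z': 4, 'y': 21}
i=9, x='z': counts = {'x': 11, 'z': 13, 'y': 21}

{'x': 11, 'z': 13, 'y': 21}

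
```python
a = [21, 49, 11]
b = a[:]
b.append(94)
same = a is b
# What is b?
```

After line 1: a = [21, 49, 11]
After line 2 (b = a[:] is a shallow copy, new object): a = [21, 49, 11], b = [21, 49, 11]
After line 3 (append only mutates b): a = [21, 49, 11], b = [21, 49, 11, 94]
After line 4 (same = a is b; different objects -> False): same = False

[21, 49, 11, 94]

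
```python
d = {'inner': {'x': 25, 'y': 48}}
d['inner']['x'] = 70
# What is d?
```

After line 1: d = {'inner': {'x': 25, 'y': 48}}
After line 2 (inner x overwritten): d = {'inner': {'x': 70, 'y': 48}}

{'inner': {'x': 70, 'y': 48}}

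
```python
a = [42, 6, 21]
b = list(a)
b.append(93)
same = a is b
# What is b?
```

After line 1: a = [42, 6, 21]
After line 2 (b = list(a) is a shallow copy, new object): a = [42, 6, 21], b = [42, 6, 21]
After line 3 (append only mutates b): a = [42, 6, 21], b = [42, 6, 21, 93]
After line 4 (same = a is b; different objects -> False): same = False

[42, 6, 21, 93]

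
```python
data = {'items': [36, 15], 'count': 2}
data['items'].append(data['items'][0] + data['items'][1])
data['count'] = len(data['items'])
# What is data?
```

After line 1: data = {'items': [36, 15], 'count': 2}
After line 2 (append 36 + 15 = 51): data = {'items': [36, 15, 51], 'count': 2}
After line 3 (count = len(items) = 3): data = {'items': [36, 15, 51], 'count': 3}

{'items': [36, 15, 51], 'count': 3}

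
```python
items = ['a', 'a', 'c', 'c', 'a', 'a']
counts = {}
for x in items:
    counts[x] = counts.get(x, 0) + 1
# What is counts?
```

Initial: counts = {}, items = ['a', 'a', 'c', 'c', 'a', 'a']
See 'a': counts = {'a': 1}
See 'a': counts = {'a': 2}
See 'c': counts = {'a': 2, 'c': 1}
See 'c': counts = {'a': 2, 'c': 2}
See 'a': counts = {'a': 3, 'c': 2}
See 'a': counts = {'a': 4, 'c': 2}

{'a': 4, 'c': 2}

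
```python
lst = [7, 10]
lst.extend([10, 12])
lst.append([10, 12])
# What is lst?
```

After line 1: lst = [7, 10]
After line 2 (extend unpacks [10, 12]): lst = [7, 10, 10, 12]
After line 3 (append adds [10, 12] as single element): lst = [7, 10, 10, 12, [10, 12]]

[7, 10, 10, 12, [10, 12]]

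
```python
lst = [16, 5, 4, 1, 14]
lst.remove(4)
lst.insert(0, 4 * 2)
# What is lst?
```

After line 1: lst = [16, 5, 4, 1, 14]
After line 2 (remove first 4): lst = [16, 5, 1, 14]
After line 3 (insert 8 at index 0): lst = [8, 16, 5, 1, 14]

[8, 16, 5, 1, 14]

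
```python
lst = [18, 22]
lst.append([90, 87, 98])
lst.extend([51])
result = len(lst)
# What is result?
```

After line 1: lst = [18, 22]
After line 2 (append adds [90, 87, 98] as single element): lst = [18, 22, [90, 87, 98]]
After line 3 (extend unpacks [51], adds 51): lst = [18, 22, [90, 87, 98], 51]
After line 4: result = len(lst) = 4

4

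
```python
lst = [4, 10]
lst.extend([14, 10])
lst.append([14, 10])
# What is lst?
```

After line 1: lst = [4, 10]
After line 2 (extend unpacks [14, 10]): lst = [4, 10, 14, 10]
After line 3 (append adds [14, 10] as single element): lst = [4, 10, 14, 10, [14, 10]]

[4, 10, 14, 10, [14, 10]]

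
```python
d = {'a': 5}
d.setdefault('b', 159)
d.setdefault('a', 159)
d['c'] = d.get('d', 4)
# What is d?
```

After line 1: d = {'a': 5}
After line 2 (setdefault adds 'b'=159): d = {'a': 5, 'b': 159}
After line 3 (setdefault 'a' no-op, already exists): d = {'a': 5, 'b': 159}
After line 4 (get('d', 4) returns default since 'd' not in d): d = {'a': 5, 'b': 159, 'c': 4}

{'a': 5, 'b': 159, 'c': 4}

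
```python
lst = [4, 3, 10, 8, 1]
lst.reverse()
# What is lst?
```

[1, 8, 10, 3, 4]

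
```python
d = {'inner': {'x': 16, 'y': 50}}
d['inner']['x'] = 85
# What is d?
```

After line 1: d = {'inner': {'x': 16, 'y': 50}}
After line 2 (inner x overwritten): d = {'inner': {'x': 85, 'y': 50}}

{'inner': {'x': 85, 'y': 50}}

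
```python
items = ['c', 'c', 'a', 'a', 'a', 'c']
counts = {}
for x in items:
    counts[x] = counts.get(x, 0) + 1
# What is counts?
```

Initial: counts = {}, items = ['c', 'c', 'a', 'a', 'a', 'c']
See 'c': counts = {'c': 1}
See 'c': counts = {'c': 2}
See 'a': counts = {'c': 2, 'a': 1}
See 'a': counts = {'c': 2, 'a': 2}
See 'a': counts = {'c': 2, 'a': 3}
See 'c': counts = {'c': 3, 'a': 3}

{'c': 3, 'a': 3}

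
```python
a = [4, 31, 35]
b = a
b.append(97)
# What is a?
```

After line 1: a = [4, 31, 35]
After line 2 (b = a is an alias, same object): a = [4, 31, 35], b = [4, 31, 35]
After line 3 (b.append mutates the shared list): a = [4, 31, 35, 97], b = [4, 31, 35, 97]

[4, 31, 35, 97]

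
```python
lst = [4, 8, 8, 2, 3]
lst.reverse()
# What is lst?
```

[3, 2, 8, 8, 4]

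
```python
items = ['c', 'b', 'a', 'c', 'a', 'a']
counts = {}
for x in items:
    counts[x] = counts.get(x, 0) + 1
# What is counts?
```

Initial: counts = {}, items = ['c', 'b', 'a', 'c', 'a', 'a']
See 'c': counts = {'c': 1}
See 'b': counts = {'c': 1, 'b': 1}
See 'a': counts = {'c': 1, 'b': 1, 'a': 1}
See 'c': counts = {'c': 2, 'b': 1, 'a': 1}
See 'a': counts = {'c': 2, 'b': 1, 'a': 2}
See 'a': counts = {'c': 2, 'b': 1, 'a': 3}

{'c': 2, 'b': 1, 'a': 3}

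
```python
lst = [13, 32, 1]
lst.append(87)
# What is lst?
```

[13, 32, 1, 87]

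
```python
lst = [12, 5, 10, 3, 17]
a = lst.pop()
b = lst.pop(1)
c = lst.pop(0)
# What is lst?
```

After line 1: lst = [12, 5, 10, 3, 17]
After line 2 (pop() -> a = 17): lst = [12, 5, 10, 3]
After line 3 (pop(1) -> b = 5): lst = [12, 10, 3]
After line 4 (pop(0) -> c = 12): lst = [10, 3]

[10, 3]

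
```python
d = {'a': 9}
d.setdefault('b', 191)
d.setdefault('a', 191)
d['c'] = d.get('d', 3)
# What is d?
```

After line 1: d = {'a': 9}
After line 2 (setdefault adds 'b'=191): d = {'a': 9, 'b': 191}
After line 3 (setdefault 'a' no-op, already exists): d = {'a': 9, 'b': 191}
After line 4 (get('d', 3) returns default since 'd' not in d): d = {'a': 9, 'b': 191, 'c': 3}

{'a': 9, 'b': 191, 'c': 3}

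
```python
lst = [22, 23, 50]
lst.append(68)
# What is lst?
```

[22, 23, 50, 68]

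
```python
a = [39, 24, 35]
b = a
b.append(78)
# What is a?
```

After line 1: a = [39, 24, 35]
After line 2 (b = a is an alias, same object): a = [39, 24, 35], b = [39, 24, 35]
After line 3 (b.append mutates the shared list): a = [39, 24, 35, 78], b = [39, 24, 35, 78]

[39, 24, 35, 78]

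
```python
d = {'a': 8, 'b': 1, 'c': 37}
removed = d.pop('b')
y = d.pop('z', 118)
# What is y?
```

After line 1: d = {'a': 8, 'b': 1, 'c': 37}
After line 2 (pop 'b' returns 1): d = {'a': 8, 'c': 37}, removed = 1
After line 3 (pop 'z' missing, returns default 118): d = {'a': 8, 'c': 37}, y = 118

118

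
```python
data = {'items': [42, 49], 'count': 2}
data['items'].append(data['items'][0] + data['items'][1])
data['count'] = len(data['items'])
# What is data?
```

After line 1: data = {'items': [42, 49], 'count': 2}
After line 2 (append 42 + 49 = 91): data = {'items': [42, 49, 91], 'count': 2}
After line 3 (count = len(items) = 3): data = {'items': [42, 49, 91], 'count': 3}

{'items': [42, 49, 91], 'count': 3}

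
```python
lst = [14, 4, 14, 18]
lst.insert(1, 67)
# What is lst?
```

[14, 67, 4, 14, 18]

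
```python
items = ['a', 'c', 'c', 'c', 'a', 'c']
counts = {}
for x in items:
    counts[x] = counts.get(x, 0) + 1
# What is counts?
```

Initial: counts = {}, items = ['a', 'c', 'c', 'c', 'a', 'c']
See 'a': counts = {'a': 1}
See 'c': counts = {'a': 1, 'c': 1}
See 'c': counts = {'a': 1, 'c': 2}
See 'c': counts = {'a': 1, 'c': 3}
See 'a': counts = {'a': 2, 'c': 3}
See 'c': counts = {'a': 2, 'c': 4}

{'a': 2, 'c': 4}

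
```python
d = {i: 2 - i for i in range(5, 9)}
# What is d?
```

{5: -3, 6: -4, 7: -5, 8: -6}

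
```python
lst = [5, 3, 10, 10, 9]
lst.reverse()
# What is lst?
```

[9, 10, 10, 3, 5]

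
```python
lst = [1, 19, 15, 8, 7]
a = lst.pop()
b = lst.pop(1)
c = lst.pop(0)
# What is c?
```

After line 1: lst = [1, 19, 15, 8, 7]
After line 2 (pop() -> a = 7): lst = [1, 19, 15, 8]
After line 3 (pop(1) -> b = 19): lst = [1, 15, 8]
After line 4 (pop(0) -> c = 1): lst = [15, 8]

1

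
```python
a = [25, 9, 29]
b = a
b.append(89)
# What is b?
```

After line 1: a = [25, 9, 29]
After line 2 (b = a is an alias, same object): a = [25, 9, 29], b = [25, 9, 29]
After line 3 (b.append mutates the shared list): a = [25, 9, 29, 89], b = [25, 9, 29, 89]

[25, 9, 29, 89]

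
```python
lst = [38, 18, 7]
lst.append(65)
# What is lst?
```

[38, 18, 7, 65]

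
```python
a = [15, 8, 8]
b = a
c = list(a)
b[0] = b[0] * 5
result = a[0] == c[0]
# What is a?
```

After line 1: a = [15, 8, 8]
After line 2 (b = a, alias): a = [15, 8, 8], b = [15, 8, 8]
After line 3 (c = list(a) is a copy, new object): c = [15, 8, 8]
After line 4 (b[0] = 15 * 5 = 75; mutates shared a/b): a = b = [75, 8, 8], c = [15, 8, 8]
After line 5 (a[0] = 75, c[0] = 15; result = False)

[75, 8, 8]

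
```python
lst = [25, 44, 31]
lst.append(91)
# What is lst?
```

[25, 44, 31, 91]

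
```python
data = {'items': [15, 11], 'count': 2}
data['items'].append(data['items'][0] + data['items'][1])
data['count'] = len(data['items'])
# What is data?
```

After line 1: data = {'items': [15, 11], 'count': 2}
After line 2 (append 15 + 11 = 26): data = {'items': [15, 11, 26], 'count': 2}
After line 3 (count = len(items) = 3): data = {'items': [15, 11, 26], 'count': 3}

{'items': [15, 11, 26], 'count': 3}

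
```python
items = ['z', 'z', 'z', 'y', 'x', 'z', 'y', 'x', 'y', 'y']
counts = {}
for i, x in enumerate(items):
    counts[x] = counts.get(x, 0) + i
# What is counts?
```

Initial: counts = {}, items = ['z', 'z', 'z', 'y', 'x', 'z', 'y', 'x', 'y', 'y']
i=0, x='z': counts = {'z': 0}
i=1, x='z': counts = {'z': 1}
i=2, x='z': counts = {'z': 3}
i=3, x='y': counts = {'z': 3, 'y': 3}
i=4, x='x': counts = {'z': 3, 'y': 3, 'x': 4}
i=5, x='z': counts = {'z': 8, 'y': 3, 'x': 4}
i=6, x='y': counts = {'z': 8, 'y': 9, 'x': 4}
i=7, x='x': counts = {'z': 8, 'y': 9, 'x': 11}
i=8, x='y': counts = {'z': 8, 'y': 17, 'x': 11}
i=9, x='y': counts = {'z': 8, 'y': 26, 'x': 11}

{'z': 8, 'y': 26, 'x': 11}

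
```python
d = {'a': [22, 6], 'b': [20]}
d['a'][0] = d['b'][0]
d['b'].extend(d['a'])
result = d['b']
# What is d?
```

After line 1: d = {'a': [22, 6], 'b': [20]}
After line 2 (a[0] = b[0] = 20): d = {'a': [20, 6], 'b': [20]}
After line 3 (b.extend(a) appends [20, 6]): d = {'a': [20, 6], 'b': [20, 20, 6]}
After line 4: result = d['b'] = [20, 20, 6]

{'a': [20, 6], 'b': [20, 20, 6]}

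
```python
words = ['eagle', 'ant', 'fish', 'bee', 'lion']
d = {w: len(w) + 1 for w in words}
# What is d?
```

{'eagle': 6, 'ant': 4, 'fish': 5, 'bee': 4, 'lion': 5}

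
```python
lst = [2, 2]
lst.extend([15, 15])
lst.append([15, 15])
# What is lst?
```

After line 1: lst = [2, 2]
After line 2 (extend unpacks [15, 15]): lst = [2, 2, 15, 15]
After line 3 (append adds [15, 15] as single element): lst = [2, 2, 15, 15, [15, 15]]

[2, 2, 15, 15, [15, 15]]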